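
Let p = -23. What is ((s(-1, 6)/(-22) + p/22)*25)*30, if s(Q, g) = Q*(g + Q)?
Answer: -6750/11 ≈ -613.64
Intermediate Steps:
s(Q, g) = Q*(Q + g)
((s(-1, 6)/(-22) + p/22)*25)*30 = ((-(-1 + 6)/(-22) - 23/22)*25)*30 = ((-1*5*(-1/22) - 23*1/22)*25)*30 = ((-5*(-1/22) - 23/22)*25)*30 = ((5/22 - 23/22)*25)*30 = -9/11*25*30 = -225/11*30 = -6750/11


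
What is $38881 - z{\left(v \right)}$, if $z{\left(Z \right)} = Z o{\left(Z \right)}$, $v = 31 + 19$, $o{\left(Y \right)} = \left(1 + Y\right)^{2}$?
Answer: $-91169$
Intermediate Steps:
$v = 50$
$z{\left(Z \right)} = Z \left(1 + Z\right)^{2}$
$38881 - z{\left(v \right)} = 38881 - 50 \left(1 + 50\right)^{2} = 38881 - 50 \cdot 51^{2} = 38881 - 50 \cdot 2601 = 38881 - 130050 = -91169$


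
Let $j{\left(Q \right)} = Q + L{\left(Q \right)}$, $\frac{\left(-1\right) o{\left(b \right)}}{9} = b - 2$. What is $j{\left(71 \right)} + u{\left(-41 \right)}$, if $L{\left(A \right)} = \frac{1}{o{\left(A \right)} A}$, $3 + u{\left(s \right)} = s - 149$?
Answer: $- \frac{5379103}{44091} \approx -122.0$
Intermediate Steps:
$o{\left(b \right)} = 18 - 9 b$ ($o{\left(b \right)} = - 9 \left(b - 2\right) = - 9 \left(-2 + b\right) = 18 - 9 b$)
$u{\left(s \right)} = -152 + s$ ($u{\left(s \right)} = -3 + \left(s - 149\right) = -3 + \left(-149 + s\right) = -152 + s$)
$L{\left(A \right)} = \frac{1}{A \left(18 - 9 A\right)}$ ($L{\left(A \right)} = \frac{1}{\left(18 - 9 A\right) A} = \frac{1}{A \left(18 - 9 A\right)}$)
$j{\left(Q \right)} = Q - \frac{1}{9 Q \left(-2 + Q\right)}$
$j{\left(71 \right)} + u{\left(-41 \right)} = \left(71 - \frac{1}{71 \left(-18 + 9 \cdot 71\right)}\right) - 193 = \left(71 - \frac{1}{71 \left(-18 + 639\right)}\right) - 193 = \left(71 - \frac{1}{71 \cdot 621}\right) - 193 = \left(71 - \frac{1}{71} \cdot \frac{1}{621}\right) - 193 = \left(71 - \frac{1}{44091}\right) - 193 = \frac{3130460}{44091} - 193 = - \frac{5379103}{44091}$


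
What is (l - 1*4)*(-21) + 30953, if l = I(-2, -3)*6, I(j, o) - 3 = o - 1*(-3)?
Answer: 30659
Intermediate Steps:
I(j, o) = 6 + o (I(j, o) = 3 + (o - 1*(-3)) = 3 + (o + 3) = 3 + (3 + o) = 6 + o)
l = 18 (l = (6 - 3)*6 = 3*6 = 18)
(l - 1*4)*(-21) + 30953 = (18 - 1*4)*(-21) + 30953 = (18 - 4)*(-21) + 30953 = 14*(-21) + 30953 = -294 + 30953 = 30659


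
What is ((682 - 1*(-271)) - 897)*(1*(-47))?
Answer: -2632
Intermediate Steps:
((682 - 1*(-271)) - 897)*(1*(-47)) = ((682 + 271) - 897)*(-47) = (953 - 897)*(-47) = 56*(-47) = -2632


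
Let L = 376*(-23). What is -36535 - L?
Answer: -27887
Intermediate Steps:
L = -8648
-36535 - L = -36535 - 1*(-8648) = -36535 + 8648 = -27887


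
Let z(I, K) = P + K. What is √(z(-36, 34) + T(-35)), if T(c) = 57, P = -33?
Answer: √58 ≈ 7.6158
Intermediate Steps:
z(I, K) = -33 + K
√(z(-36, 34) + T(-35)) = √((-33 + 34) + 57) = √(1 + 57) = √58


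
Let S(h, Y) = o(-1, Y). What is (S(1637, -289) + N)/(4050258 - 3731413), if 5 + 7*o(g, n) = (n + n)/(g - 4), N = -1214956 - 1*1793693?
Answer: -15043166/1594225 ≈ -9.4360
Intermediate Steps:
N = -3008649 (N = -1214956 - 1793693 = -3008649)
o(g, n) = -5/7 + 2*n/(7*(-4 + g)) (o(g, n) = -5/7 + ((n + n)/(g - 4))/7 = -5/7 + ((2*n)/(-4 + g))/7 = -5/7 + (2*n/(-4 + g))/7 = -5/7 + 2*n/(7*(-4 + g)))
S(h, Y) = -5/7 - 2*Y/35 (S(h, Y) = (20 - 5*(-1) + 2*Y)/(7*(-4 - 1)) = (⅐)*(20 + 5 + 2*Y)/(-5) = (⅐)*(-⅕)*(25 + 2*Y) = -5/7 - 2*Y/35)
(S(1637, -289) + N)/(4050258 - 3731413) = ((-5/7 - 2/35*(-289)) - 3008649)/(4050258 - 3731413) = ((-5/7 + 578/35) - 3008649)/318845 = (79/5 - 3008649)*(1/318845) = -15043166/5*1/318845 = -15043166/1594225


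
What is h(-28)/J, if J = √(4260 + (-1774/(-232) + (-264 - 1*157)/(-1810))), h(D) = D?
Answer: -56*√11758861056485/448041953 ≈ -0.42860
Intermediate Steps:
J = √11758861056485/52490 (J = √(4260 + (-1774*(-1/232) + (-264 - 157)*(-1/1810))) = √(4260 + (887/116 - 421*(-1/1810))) = √(4260 + (887/116 + 421/1810)) = √(4260 + 827153/104980) = √(448041953/104980) = √11758861056485/52490 ≈ 65.329)
h(-28)/J = -28*2*√11758861056485/448041953 = -56*√11758861056485/448041953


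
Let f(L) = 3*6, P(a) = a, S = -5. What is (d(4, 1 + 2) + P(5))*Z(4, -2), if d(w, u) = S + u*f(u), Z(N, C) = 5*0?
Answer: 0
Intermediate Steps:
Z(N, C) = 0
f(L) = 18
d(w, u) = -5 + 18*u (d(w, u) = -5 + u*18 = -5 + 18*u)
(d(4, 1 + 2) + P(5))*Z(4, -2) = ((-5 + 18*(1 + 2)) + 5)*0 = ((-5 + 18*3) + 5)*0 = ((-5 + 54) + 5)*0 = (49 + 5)*0 = 54*0 = 0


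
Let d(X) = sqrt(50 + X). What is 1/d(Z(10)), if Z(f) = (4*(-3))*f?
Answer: -I*sqrt(70)/70 ≈ -0.11952*I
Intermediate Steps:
Z(f) = -12*f
1/d(Z(10)) = 1/(sqrt(50 - 12*10)) = 1/(sqrt(50 - 120)) = 1/(sqrt(-70)) = 1/(I*sqrt(70)) = -I*sqrt(70)/70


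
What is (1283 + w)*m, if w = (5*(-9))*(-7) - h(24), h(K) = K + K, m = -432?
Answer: -669600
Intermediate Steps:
h(K) = 2*K
w = 267 (w = (5*(-9))*(-7) - 2*24 = -45*(-7) - 1*48 = 315 - 48 = 267)
(1283 + w)*m = (1283 + 267)*(-432) = 1550*(-432) = -669600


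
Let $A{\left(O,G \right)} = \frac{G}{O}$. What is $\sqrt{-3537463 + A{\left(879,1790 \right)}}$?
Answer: $\frac{i \sqrt{2733187376373}}{879} \approx 1880.8 i$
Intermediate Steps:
$\sqrt{-3537463 + A{\left(879,1790 \right)}} = \sqrt{-3537463 + \frac{1790}{879}} = \sqrt{- \frac{3109428187}{879}} = \frac{i \sqrt{2733187376373}}{879}$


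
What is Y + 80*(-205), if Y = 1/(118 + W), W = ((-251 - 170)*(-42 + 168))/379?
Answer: -136513979/8324 ≈ -16400.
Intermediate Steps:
W = -53046/379 (W = -421*126*(1/379) = -53046*1/379 = -53046/379 ≈ -139.96)
Y = -379/8324 (Y = 1/(118 - 53046/379) = 1/(-8324/379) = -379/8324 ≈ -0.045531)
Y + 80*(-205) = -379/8324 + 80*(-205) = -379/8324 - 16400 = -136513979/8324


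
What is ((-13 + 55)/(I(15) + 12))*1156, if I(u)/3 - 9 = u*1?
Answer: 578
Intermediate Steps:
I(u) = 27 + 3*u (I(u) = 27 + 3*(u*1) = 27 + 3*u)
((-13 + 55)/(I(15) + 12))*1156 = ((-13 + 55)/((27 + 3*15) + 12))*1156 = (42/((27 + 45) + 12))*1156 = (42/(72 + 12))*1156 = (42/84)*1156 = (42*(1/84))*1156 = (1/2)*1156 = 578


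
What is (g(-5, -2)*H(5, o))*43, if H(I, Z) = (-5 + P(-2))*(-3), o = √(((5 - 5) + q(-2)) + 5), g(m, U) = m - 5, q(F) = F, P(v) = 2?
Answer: -3870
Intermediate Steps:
g(m, U) = -5 + m
o = √3 (o = √(((5 - 5) - 2) + 5) = √((0 - 2) + 5) = √(-2 + 5) = √3 ≈ 1.7320)
H(I, Z) = 9 (H(I, Z) = (-5 + 2)*(-3) = -3*(-3) = 9)
(g(-5, -2)*H(5, o))*43 = ((-5 - 5)*9)*43 = -10*9*43 = -90*43 = -3870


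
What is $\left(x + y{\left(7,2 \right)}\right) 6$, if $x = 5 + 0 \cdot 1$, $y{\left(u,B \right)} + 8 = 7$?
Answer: $24$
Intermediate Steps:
$y{\left(u,B \right)} = -1$ ($y{\left(u,B \right)} = -8 + 7 = -1$)
$x = 5$ ($x = 5 + 0 = 5$)
$\left(x + y{\left(7,2 \right)}\right) 6 = \left(5 - 1\right) 6 = 4 \cdot 6 = 24$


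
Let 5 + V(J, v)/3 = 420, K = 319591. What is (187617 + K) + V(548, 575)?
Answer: 508453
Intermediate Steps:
V(J, v) = 1245 (V(J, v) = -15 + 3*420 = -15 + 1260 = 1245)
(187617 + K) + V(548, 575) = (187617 + 319591) + 1245 = 507208 + 1245 = 508453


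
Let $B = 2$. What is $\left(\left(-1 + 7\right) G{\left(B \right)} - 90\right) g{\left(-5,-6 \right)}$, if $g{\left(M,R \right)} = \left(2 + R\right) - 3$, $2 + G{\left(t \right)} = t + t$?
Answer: $546$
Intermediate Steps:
$G{\left(t \right)} = -2 + 2 t$ ($G{\left(t \right)} = -2 + \left(t + t\right) = -2 + 2 t$)
$g{\left(M,R \right)} = -1 + R$
$\left(\left(-1 + 7\right) G{\left(B \right)} - 90\right) g{\left(-5,-6 \right)} = \left(\left(-1 + 7\right) \left(-2 + 2 \cdot 2\right) - 90\right) \left(-1 - 6\right) = \left(6 \left(-2 + 4\right) - 90\right) \left(-7\right) = \left(6 \cdot 2 - 90\right) \left(-7\right) = \left(12 - 90\right) \left(-7\right) = \left(-78\right) \left(-7\right) = 546$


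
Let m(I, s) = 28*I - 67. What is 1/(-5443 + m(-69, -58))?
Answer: -1/7442 ≈ -0.00013437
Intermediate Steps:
m(I, s) = -67 + 28*I
1/(-5443 + m(-69, -58)) = 1/(-5443 + (-67 + 28*(-69))) = 1/(-5443 + (-67 - 1932)) = 1/(-5443 - 1999) = 1/(-7442) = -1/7442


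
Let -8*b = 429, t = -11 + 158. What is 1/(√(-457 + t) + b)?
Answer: -3432/203881 - 64*I*√310/203881 ≈ -0.016833 - 0.0055269*I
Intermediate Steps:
t = 147
b = -429/8 (b = -⅛*429 = -429/8 ≈ -53.625)
1/(√(-457 + t) + b) = 1/(√(-457 + 147) - 429/8) = 1/(√(-310) - 429/8) = 1/(I*√310 - 429/8) = 1/(-429/8 + I*√310)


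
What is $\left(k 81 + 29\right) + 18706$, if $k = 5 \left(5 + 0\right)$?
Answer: $20760$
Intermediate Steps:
$k = 25$ ($k = 5 \cdot 5 = 25$)
$\left(k 81 + 29\right) + 18706 = \left(25 \cdot 81 + 29\right) + 18706 = \left(2025 + 29\right) + 18706 = 2054 + 18706 = 20760$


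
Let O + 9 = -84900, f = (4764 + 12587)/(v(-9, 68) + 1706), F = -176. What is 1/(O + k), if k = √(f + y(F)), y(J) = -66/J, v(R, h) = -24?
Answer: -571267752/48505773482641 - 58*√143854/48505773482641 ≈ -1.1778e-5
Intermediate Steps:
f = 17351/1682 (f = (4764 + 12587)/(-24 + 1706) = 17351/1682 ≈ 10.316)
O = -84909 (O = -9 - 84900 = -84909)
k = √143854/116 (k = √(17351/1682 - 66/(-176)) = √(17351/1682 - 66*(-1/176)) = √(17351/1682 + 3/8) = √(71927/6728) = √143854/116 ≈ 3.2697)
1/(O + k) = 1/(-84909 + √143854/116)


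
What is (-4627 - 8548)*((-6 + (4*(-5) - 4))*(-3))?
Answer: -1185750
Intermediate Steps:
(-4627 - 8548)*((-6 + (4*(-5) - 4))*(-3)) = -13175*(-6 + (-20 - 4))*(-3) = -13175*(-6 - 24)*(-3) = -(-395250)*(-3) = -13175*90 = -1185750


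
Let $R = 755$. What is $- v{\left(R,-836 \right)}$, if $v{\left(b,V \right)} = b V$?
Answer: $631180$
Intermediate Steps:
$v{\left(b,V \right)} = V b$
$- v{\left(R,-836 \right)} = - \left(-836\right) 755 = \left(-1\right) \left(-631180\right) = 631180$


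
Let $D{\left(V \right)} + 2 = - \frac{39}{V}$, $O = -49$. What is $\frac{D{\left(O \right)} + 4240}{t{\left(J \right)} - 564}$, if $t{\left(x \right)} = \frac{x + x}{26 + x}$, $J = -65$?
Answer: $- \frac{623103}{82418} \approx -7.5603$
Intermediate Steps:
$t{\left(x \right)} = \frac{2 x}{26 + x}$
$D{\left(V \right)} = -2 - \frac{39}{V}$
$\frac{D{\left(O \right)} + 4240}{t{\left(J \right)} - 564} = \frac{\left(-2 - \frac{39}{-49}\right) + 4240}{2 \left(-65\right) \frac{1}{26 - 65} - 564} = \frac{\left(-2 - - \frac{39}{49}\right) + 4240}{2 \left(-65\right) \frac{1}{-39} - 564} = \frac{\left(-2 + \frac{39}{49}\right) + 4240}{2 \left(-65\right) \left(- \frac{1}{39}\right) - 564} = \frac{- \frac{59}{49} + 4240}{\frac{10}{3} - 564} = \frac{207701}{49 \left(- \frac{1682}{3}\right)} = \frac{207701}{49} \left(- \frac{3}{1682}\right) = - \frac{623103}{82418}$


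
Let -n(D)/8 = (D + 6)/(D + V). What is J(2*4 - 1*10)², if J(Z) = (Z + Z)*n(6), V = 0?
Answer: 4096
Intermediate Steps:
n(D) = -8*(6 + D)/D (n(D) = -8*(D + 6)/(D + 0) = -8*(6 + D)/D)
J(Z) = -32*Z (J(Z) = (Z + Z)*(-8 - 48/6) = (2*Z)*(-8 - 48*⅙) = (2*Z)*(-8 - 8) = (2*Z)*(-16) = -32*Z)
J(2*4 - 1*10)² = (-32*(2*4 - 1*10))² = (-32*(8 - 10))² = (-32*(-2))² = 64² = 4096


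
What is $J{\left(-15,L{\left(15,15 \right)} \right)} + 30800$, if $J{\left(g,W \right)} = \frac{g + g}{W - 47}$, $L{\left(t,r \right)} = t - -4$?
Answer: $\frac{431215}{14} \approx 30801.0$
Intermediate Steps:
$L{\left(t,r \right)} = 4 + t$ ($L{\left(t,r \right)} = t + 4 = 4 + t$)
$J{\left(g,W \right)} = \frac{2 g}{-47 + W}$
$J{\left(-15,L{\left(15,15 \right)} \right)} + 30800 = 2 \left(-15\right) \frac{1}{-47 + \left(4 + 15\right)} + 30800 = 2 \left(-15\right) \frac{1}{-47 + 19} + 30800 = 2 \left(-15\right) \frac{1}{-28} + 30800 = 2 \left(-15\right) \left(- \frac{1}{28}\right) + 30800 = \frac{15}{14} + 30800 = \frac{431215}{14}$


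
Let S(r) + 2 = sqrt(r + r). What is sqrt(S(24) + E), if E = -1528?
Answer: sqrt(-1530 + 4*sqrt(3)) ≈ 39.027*I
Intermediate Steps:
S(r) = -2 + sqrt(2)*sqrt(r) (S(r) = -2 + sqrt(r + r) = -2 + sqrt(2*r) = -2 + sqrt(2)*sqrt(r))
sqrt(S(24) + E) = sqrt((-2 + sqrt(2)*sqrt(24)) - 1528) = sqrt((-2 + sqrt(2)*(2*sqrt(6))) - 1528) = sqrt((-2 + 4*sqrt(3)) - 1528) = sqrt(-1530 + 4*sqrt(3))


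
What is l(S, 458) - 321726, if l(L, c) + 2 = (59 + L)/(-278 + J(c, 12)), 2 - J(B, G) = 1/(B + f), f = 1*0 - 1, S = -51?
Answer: -40580521480/126133 ≈ -3.2173e+5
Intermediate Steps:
f = -1 (f = 0 - 1 = -1)
J(B, G) = 2 - 1/(-1 + B) (J(B, G) = 2 - 1/(B - 1) = 2 - 1/(-1 + B))
l(L, c) = -2 + (59 + L)/(-278 + (-3 + 2*c)/(-1 + c))
l(S, 458) - 321726 = (609 - 51 - 611*458 - 1*(-51)*458)/(-275 + 276*458) - 321726 = (609 - 51 - 279838 + 23358)/(-275 + 126408) - 321726 = -255922/126133 - 321726 = -40580521480/126133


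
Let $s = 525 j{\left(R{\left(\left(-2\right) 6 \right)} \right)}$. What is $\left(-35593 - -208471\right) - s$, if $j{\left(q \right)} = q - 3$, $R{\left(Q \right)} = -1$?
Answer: $174978$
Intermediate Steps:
$j{\left(q \right)} = -3 + q$
$s = -2100$ ($s = 525 \left(-3 - 1\right) = 525 \left(-4\right) = -2100$)
$\left(-35593 - -208471\right) - s = \left(-35593 - -208471\right) - -2100 = \left(-35593 + 208471\right) + 2100 = 172878 + 2100 = 174978$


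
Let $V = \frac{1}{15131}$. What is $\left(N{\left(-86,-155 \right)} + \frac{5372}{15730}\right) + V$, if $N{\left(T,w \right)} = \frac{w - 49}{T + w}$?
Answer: $\frac{34073669431}{28680280915} \approx 1.1881$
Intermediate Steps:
$V = \frac{1}{15131} \approx 6.6089 \cdot 10^{-5}$
$N{\left(T,w \right)} = \frac{-49 + w}{T + w}$
$\left(N{\left(-86,-155 \right)} + \frac{5372}{15730}\right) + V = \left(\frac{-49 - 155}{-86 - 155} + \frac{5372}{15730}\right) + \frac{1}{15131} = \left(\frac{1}{-241} \left(-204\right) + 5372 \cdot \frac{1}{15730}\right) + \frac{1}{15131} = \left(\left(- \frac{1}{241}\right) \left(-204\right) + \frac{2686}{7865}\right) + \frac{1}{15131} = \left(\frac{204}{241} + \frac{2686}{7865}\right) + \frac{1}{15131} = \frac{2251786}{1895465} + \frac{1}{15131} = \frac{34073669431}{28680280915}$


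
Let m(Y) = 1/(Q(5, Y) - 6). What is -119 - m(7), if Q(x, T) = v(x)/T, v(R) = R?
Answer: -4396/37 ≈ -118.81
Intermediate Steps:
Q(x, T) = x/T
m(Y) = 1/(-6 + 5/Y) (m(Y) = 1/(5/Y - 6) = 1/(-6 + 5/Y))
-119 - m(7) = -119 - (-1)*7/(-5 + 6*7) = -119 - (-1)*7/(-5 + 42) = -119 - (-1)*7/37 = -119 - 1*(-7/37) = -119 + 7/37 = -4396/37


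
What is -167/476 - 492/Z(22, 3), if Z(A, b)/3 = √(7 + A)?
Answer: -167/476 - 164*√29/29 ≈ -30.805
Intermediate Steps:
Z(A, b) = 3*√(7 + A)
-167/476 - 492/Z(22, 3) = -167/476 - 492*1/(3*√(7 + 22)) = -167*1/476 - 492*√29/87 = -167/476 - 164*√29/29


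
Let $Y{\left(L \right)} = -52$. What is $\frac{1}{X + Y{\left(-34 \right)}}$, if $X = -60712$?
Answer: $- \frac{1}{60764} \approx -1.6457 \cdot 10^{-5}$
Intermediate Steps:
$\frac{1}{X + Y{\left(-34 \right)}} = \frac{1}{-60712 - 52} = \frac{1}{-60764} = - \frac{1}{60764}$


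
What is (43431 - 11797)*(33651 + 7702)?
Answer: 1308160802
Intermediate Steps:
(43431 - 11797)*(33651 + 7702) = 31634*41353 = 1308160802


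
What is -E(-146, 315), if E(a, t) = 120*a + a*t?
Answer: 63510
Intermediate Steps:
-E(-146, 315) = -(-146)*(120 + 315) = -(-146)*435 = -1*(-63510) = 63510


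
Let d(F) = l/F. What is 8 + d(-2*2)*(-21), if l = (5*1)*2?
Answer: 121/2 ≈ 60.500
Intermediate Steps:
l = 10 (l = 5*2 = 10)
d(F) = 10/F
8 + d(-2*2)*(-21) = 8 + (10/((-2*2)))*(-21) = 8 + (10/(-4))*(-21) = 8 + (10*(-1/4))*(-21) = 8 - 5/2*(-21) = 8 + 105/2 = 121/2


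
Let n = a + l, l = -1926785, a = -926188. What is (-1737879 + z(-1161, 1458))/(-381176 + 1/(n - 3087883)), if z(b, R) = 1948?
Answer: 10312916096936/2264511726657 ≈ 4.5541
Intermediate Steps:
n = -2852973 (n = -926188 - 1926785 = -2852973)
(-1737879 + z(-1161, 1458))/(-381176 + 1/(n - 3087883)) = (-1737879 + 1948)/(-381176 + 1/(-2852973 - 3087883)) = -1735931/(-381176 + 1/(-5940856)) = -1735931/(-381176 - 1/5940856) = -1735931/(-2264511726657/5940856) = -1735931*(-5940856/2264511726657) = 10312916096936/2264511726657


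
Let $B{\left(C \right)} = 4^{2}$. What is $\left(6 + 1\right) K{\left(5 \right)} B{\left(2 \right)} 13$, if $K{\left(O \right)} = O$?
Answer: $7280$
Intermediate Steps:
$B{\left(C \right)} = 16$
$\left(6 + 1\right) K{\left(5 \right)} B{\left(2 \right)} 13 = \left(6 + 1\right) 5 \cdot 16 \cdot 13 = 7 \cdot 5 \cdot 16 \cdot 13 = 35 \cdot 16 \cdot 13 = 560 \cdot 13 = 7280$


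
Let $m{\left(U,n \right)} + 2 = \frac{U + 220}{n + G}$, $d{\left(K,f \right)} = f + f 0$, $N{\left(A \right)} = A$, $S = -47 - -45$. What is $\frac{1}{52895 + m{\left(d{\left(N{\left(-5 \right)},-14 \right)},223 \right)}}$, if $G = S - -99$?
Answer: $\frac{160}{8462983} \approx 1.8906 \cdot 10^{-5}$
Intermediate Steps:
$S = -2$ ($S = -47 + 45 = -2$)
$G = 97$ ($G = -2 - -99 = -2 + 99 = 97$)
$d{\left(K,f \right)} = f$ ($d{\left(K,f \right)} = f + 0 = f$)
$m{\left(U,n \right)} = -2 + \frac{220 + U}{97 + n}$ ($m{\left(U,n \right)} = -2 + \frac{U + 220}{n + 97} = -2 + \frac{220 + U}{97 + n}$)
$\frac{1}{52895 + m{\left(d{\left(N{\left(-5 \right)},-14 \right)},223 \right)}} = \frac{1}{52895 + \frac{26 - 14 - 446}{97 + 223}} = \frac{1}{52895 + \frac{26 - 14 - 446}{320}} = \frac{1}{52895 + \frac{1}{320} \left(-434\right)} = \frac{1}{52895 - \frac{217}{160}} = \frac{1}{\frac{8462983}{160}} = \frac{160}{8462983}$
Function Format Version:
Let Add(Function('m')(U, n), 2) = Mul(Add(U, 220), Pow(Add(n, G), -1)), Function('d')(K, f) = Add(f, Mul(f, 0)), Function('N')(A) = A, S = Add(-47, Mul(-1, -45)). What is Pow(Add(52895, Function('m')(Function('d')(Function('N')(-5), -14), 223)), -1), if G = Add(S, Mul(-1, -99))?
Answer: Rational(160, 8462983) ≈ 1.8906e-5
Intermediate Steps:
S = -2 (S = Add(-47, 45) = -2)
G = 97 (G = Add(-2, Mul(-1, -99)) = Add(-2, 99) = 97)
Function('d')(K, f) = f (Function('d')(K, f) = Add(f, 0) = f)
Function('m')(U, n) = Add(-2, Mul(Pow(Add(97, n), -1), Add(220, U))) (Function('m')(U, n) = Add(-2, Mul(Add(U, 220), Pow(Add(n, 97), -1))) = Add(-2, Mul(Add(220, U), Pow(Add(97, n), -1))) = Add(-2, Mul(Pow(Add(97, n), -1), Add(220, U))))
Pow(Add(52895, Function('m')(Function('d')(Function('N')(-5), -14), 223)), -1) = Pow(Add(52895, Mul(Pow(Add(97, 223), -1), Add(26, -14, Mul(-2, 223)))), -1) = Pow(Add(52895, Mul(Pow(320, -1), Add(26, -14, -446))), -1) = Pow(Add(52895, Mul(Rational(1, 320), -434)), -1) = Pow(Add(52895, Rational(-217, 160)), -1) = Pow(Rational(8462983, 160), -1) = Rational(160, 8462983)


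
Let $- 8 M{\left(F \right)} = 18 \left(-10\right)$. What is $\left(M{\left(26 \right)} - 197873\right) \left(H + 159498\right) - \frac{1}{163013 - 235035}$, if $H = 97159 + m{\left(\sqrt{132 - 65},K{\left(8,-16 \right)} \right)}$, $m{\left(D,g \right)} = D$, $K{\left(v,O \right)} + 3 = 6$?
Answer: $- \frac{1828628344899563}{36011} - \frac{395701 \sqrt{67}}{2} \approx -5.0781 \cdot 10^{10}$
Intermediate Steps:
$K{\left(v,O \right)} = 3$ ($K{\left(v,O \right)} = -3 + 6 = 3$)
$M{\left(F \right)} = \frac{45}{2}$ ($M{\left(F \right)} = - \frac{18 \left(-10\right)}{8} = \left(- \frac{1}{8}\right) \left(-180\right) = \frac{45}{2}$)
$H = 97159 + \sqrt{67}$ ($H = 97159 + \sqrt{132 - 65} = 97159 + \sqrt{67} \approx 97167.0$)
$\left(M{\left(26 \right)} - 197873\right) \left(H + 159498\right) - \frac{1}{163013 - 235035} = \left(\frac{45}{2} - 197873\right) \left(\left(97159 + \sqrt{67}\right) + 159498\right) - \frac{1}{163013 - 235035} = - \frac{395701 \left(256657 + \sqrt{67}\right)}{2} - \frac{1}{-72022} = \left(- \frac{101559431557}{2} - \frac{395701 \sqrt{67}}{2}\right) - - \frac{1}{72022} = \left(- \frac{101559431557}{2} - \frac{395701 \sqrt{67}}{2}\right) + \frac{1}{72022} = - \frac{1828628344899563}{36011} - \frac{395701 \sqrt{67}}{2}$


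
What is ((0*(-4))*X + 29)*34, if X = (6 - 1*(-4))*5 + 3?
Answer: 986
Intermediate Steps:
X = 53 (X = (6 + 4)*5 + 3 = 10*5 + 3 = 50 + 3 = 53)
((0*(-4))*X + 29)*34 = ((0*(-4))*53 + 29)*34 = (0*53 + 29)*34 = (0 + 29)*34 = 29*34 = 986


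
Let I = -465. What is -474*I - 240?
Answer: 220170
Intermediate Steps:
-474*I - 240 = -474*(-465) - 240 = 220410 - 240 = 220170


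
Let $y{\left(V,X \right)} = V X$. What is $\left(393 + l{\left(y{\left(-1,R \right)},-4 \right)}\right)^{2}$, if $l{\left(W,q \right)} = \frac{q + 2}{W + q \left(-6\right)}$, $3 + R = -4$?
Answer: $\frac{148376761}{961} \approx 1.544 \cdot 10^{5}$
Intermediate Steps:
$R = -7$ ($R = -3 - 4 = -7$)
$l{\left(W,q \right)} = \frac{2 + q}{W - 6 q}$
$\left(393 + l{\left(y{\left(-1,R \right)},-4 \right)}\right)^{2} = \left(393 + \frac{2 - 4}{\left(-1\right) \left(-7\right) - -24}\right)^{2} = \left(393 + \frac{1}{7 + 24} \left(-2\right)\right)^{2} = \left(393 + \frac{1}{31} \left(-2\right)\right)^{2} = \left(393 - \frac{2}{31}\right)^{2} = \left(\frac{12181}{31}\right)^{2} = \frac{148376761}{961}$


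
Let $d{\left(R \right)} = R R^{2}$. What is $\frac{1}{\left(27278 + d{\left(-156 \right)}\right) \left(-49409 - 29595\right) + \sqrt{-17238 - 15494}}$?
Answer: $\frac{74444244638}{22167782238889567012359} - \frac{7 i \sqrt{167}}{44335564477779134024718} \approx 3.3582 \cdot 10^{-12} - 2.0403 \cdot 10^{-21} i$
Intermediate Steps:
$d{\left(R \right)} = R^{3}$
$\frac{1}{\left(27278 + d{\left(-156 \right)}\right) \left(-49409 - 29595\right) + \sqrt{-17238 - 15494}} = \frac{1}{\left(27278 + \left(-156\right)^{3}\right) \left(-49409 - 29595\right) + \sqrt{-17238 - 15494}} = \frac{1}{\left(27278 - 3796416\right) \left(-79004\right) + \sqrt{-32732}} = \frac{1}{\left(-3769138\right) \left(-79004\right) + 14 i \sqrt{167}} = \frac{1}{297776978552 + 14 i \sqrt{167}}$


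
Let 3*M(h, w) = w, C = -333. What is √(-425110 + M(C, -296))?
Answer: I*√3826878/3 ≈ 652.08*I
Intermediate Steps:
M(h, w) = w/3
√(-425110 + M(C, -296)) = √(-425110 + (⅓)*(-296)) = √(-425110 - 296/3) = √(-1275626/3) = I*√3826878/3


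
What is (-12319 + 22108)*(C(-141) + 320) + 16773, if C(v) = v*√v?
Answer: 3149253 - 1380249*I*√141 ≈ 3.1493e+6 - 1.639e+7*I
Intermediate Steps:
C(v) = v^(3/2)
(-12319 + 22108)*(C(-141) + 320) + 16773 = (-12319 + 22108)*((-141)^(3/2) + 320) + 16773 = 9789*(-141*I*√141 + 320) + 16773 = 9789*(320 - 141*I*√141) + 16773 = (3132480 - 1380249*I*√141) + 16773 = 3149253 - 1380249*I*√141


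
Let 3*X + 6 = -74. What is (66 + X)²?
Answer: 13924/9 ≈ 1547.1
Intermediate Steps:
X = -80/3 (X = -2 + (⅓)*(-74) = -2 - 74/3 = -80/3 ≈ -26.667)
(66 + X)² = (66 - 80/3)² = (118/3)² = 13924/9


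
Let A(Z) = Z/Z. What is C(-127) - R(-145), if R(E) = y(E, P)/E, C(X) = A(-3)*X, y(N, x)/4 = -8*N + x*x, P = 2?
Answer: -13759/145 ≈ -94.890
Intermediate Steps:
A(Z) = 1
y(N, x) = -32*N + 4*x² (y(N, x) = 4*(-8*N + x*x) = 4*(-8*N + x²) = 4*(x² - 8*N) = -32*N + 4*x²)
C(X) = X (C(X) = 1*X = X)
R(E) = (16 - 32*E)/E (R(E) = (-32*E + 4*2²)/E = (-32*E + 4*4)/E = (-32*E + 16)/E = (16 - 32*E)/E)
C(-127) - R(-145) = -127 - (-32 + 16/(-145)) = -127 - (-32 + 16*(-1/145)) = -127 - (-32 - 16/145) = -127 - 1*(-4656/145) = -127 + 4656/145 = -13759/145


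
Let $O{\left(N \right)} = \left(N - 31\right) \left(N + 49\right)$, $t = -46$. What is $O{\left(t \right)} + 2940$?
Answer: $2709$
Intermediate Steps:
$O{\left(N \right)} = \left(-31 + N\right) \left(49 + N\right)$
$O{\left(t \right)} + 2940 = \left(-1519 + \left(-46\right)^{2} + 18 \left(-46\right)\right) + 2940 = \left(-1519 + 2116 - 828\right) + 2940 = -231 + 2940 = 2709$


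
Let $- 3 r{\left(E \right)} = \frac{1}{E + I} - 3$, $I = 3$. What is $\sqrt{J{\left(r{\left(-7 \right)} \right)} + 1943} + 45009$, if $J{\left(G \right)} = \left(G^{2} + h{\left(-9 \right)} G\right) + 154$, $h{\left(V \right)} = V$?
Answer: $45009 + \frac{\sqrt{300733}}{12} \approx 45055.0$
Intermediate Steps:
$r{\left(E \right)} = 1 - \frac{1}{3 \left(3 + E\right)}$ ($r{\left(E \right)} = - \frac{\frac{1}{E + 3} - 3}{3} = - \frac{\frac{1}{3 + E} - 3}{3} = - \frac{-3 + \frac{1}{3 + E}}{3} = 1 - \frac{1}{3 \left(3 + E\right)}$)
$J{\left(G \right)} = 154 + G^{2} - 9 G$ ($J{\left(G \right)} = \left(G^{2} - 9 G\right) + 154 = 154 + G^{2} - 9 G$)
$\sqrt{J{\left(r{\left(-7 \right)} \right)} + 1943} + 45009 = \sqrt{\left(154 + \left(\frac{\frac{8}{3} - 7}{3 - 7}\right)^{2} - 9 \frac{\frac{8}{3} - 7}{3 - 7}\right) + 1943} + 45009 = \sqrt{\left(154 + \left(\frac{1}{-4} \left(- \frac{13}{3}\right)\right)^{2} - 9 \frac{1}{-4} \left(- \frac{13}{3}\right)\right) + 1943} + 45009 = \sqrt{\left(154 + \left(\left(- \frac{1}{4}\right) \left(- \frac{13}{3}\right)\right)^{2} - 9 \left(\left(- \frac{1}{4}\right) \left(- \frac{13}{3}\right)\right)\right) + 1943} + 45009 = \sqrt{\left(154 + \left(\frac{13}{12}\right)^{2} - \frac{39}{4}\right) + 1943} + 45009 = \sqrt{\left(154 + \frac{169}{144} - \frac{39}{4}\right) + 1943} + 45009 = \sqrt{\frac{20941}{144} + 1943} + 45009 = \sqrt{\frac{300733}{144}} + 45009 = \frac{\sqrt{300733}}{12} + 45009 = 45009 + \frac{\sqrt{300733}}{12}$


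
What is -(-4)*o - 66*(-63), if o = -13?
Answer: 4106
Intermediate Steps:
-(-4)*o - 66*(-63) = -(-4)*(-13) - 66*(-63) = -4*13 + 4158 = -52 + 4158 = 4106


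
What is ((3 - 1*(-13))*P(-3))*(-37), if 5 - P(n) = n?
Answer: -4736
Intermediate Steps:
P(n) = 5 - n
((3 - 1*(-13))*P(-3))*(-37) = ((3 - 1*(-13))*(5 - 1*(-3)))*(-37) = ((3 + 13)*(5 + 3))*(-37) = (16*8)*(-37) = 128*(-37) = -4736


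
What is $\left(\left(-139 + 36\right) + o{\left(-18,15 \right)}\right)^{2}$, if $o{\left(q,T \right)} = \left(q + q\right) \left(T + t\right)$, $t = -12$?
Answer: $44521$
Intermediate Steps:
$o{\left(q,T \right)} = 2 q \left(-12 + T\right)$ ($o{\left(q,T \right)} = \left(q + q\right) \left(T - 12\right) = 2 q \left(-12 + T\right)$)
$\left(\left(-139 + 36\right) + o{\left(-18,15 \right)}\right)^{2} = \left(\left(-139 + 36\right) + 2 \left(-18\right) \left(-12 + 15\right)\right)^{2} = \left(-103 + 2 \left(-18\right) 3\right)^{2} = \left(-103 - 108\right)^{2} = \left(-211\right)^{2} = 44521$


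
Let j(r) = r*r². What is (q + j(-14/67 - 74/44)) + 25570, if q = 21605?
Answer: 151057442044797/3202524424 ≈ 47168.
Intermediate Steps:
j(r) = r³
(q + j(-14/67 - 74/44)) + 25570 = (21605 + (-14/67 - 74/44)³) + 25570 = (21605 + (-14*1/67 - 74*1/44)³) + 25570 = (21605 + (-14/67 - 37/22)³) + 25570 = (21605 + (-2787/1474)³) + 25570 = (21605 - 21647657403/3202524424) + 25570 = 69168892523117/3202524424 + 25570 = 151057442044797/3202524424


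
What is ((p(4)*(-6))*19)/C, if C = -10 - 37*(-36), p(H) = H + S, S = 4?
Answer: -456/661 ≈ -0.68986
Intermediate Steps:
p(H) = 4 + H (p(H) = H + 4 = 4 + H)
C = 1322 (C = -10 + 1332 = 1322)
((p(4)*(-6))*19)/C = (((4 + 4)*(-6))*19)/1322 = ((8*(-6))*19)*(1/1322) = -48*19*(1/1322) = -912*1/1322 = -456/661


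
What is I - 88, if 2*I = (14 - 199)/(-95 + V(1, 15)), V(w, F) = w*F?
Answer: -2779/32 ≈ -86.844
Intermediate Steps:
V(w, F) = F*w
I = 37/32 (I = ((14 - 199)/(-95 + 15*1))/2 = (-185/(-95 + 15))/2 = (-185/(-80))/2 = (-185*(-1/80))/2 = (½)*(37/16) = 37/32 ≈ 1.1563)
I - 88 = 37/32 - 88 = -2779/32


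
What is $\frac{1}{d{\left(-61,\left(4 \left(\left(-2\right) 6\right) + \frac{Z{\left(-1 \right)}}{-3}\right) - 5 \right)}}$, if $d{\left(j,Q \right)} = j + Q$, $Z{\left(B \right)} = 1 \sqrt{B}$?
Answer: $- \frac{1026}{116965} + \frac{3 i}{116965} \approx -0.0087719 + 2.5649 \cdot 10^{-5} i$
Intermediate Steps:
$Z{\left(B \right)} = \sqrt{B}$
$d{\left(j,Q \right)} = Q + j$
$\frac{1}{d{\left(-61,\left(4 \left(\left(-2\right) 6\right) + \frac{Z{\left(-1 \right)}}{-3}\right) - 5 \right)}} = \frac{1}{\left(\left(4 \left(\left(-2\right) 6\right) + \frac{\sqrt{-1}}{-3}\right) - 5\right) - 61} = \frac{1}{\left(\left(4 \left(-12\right) + i \left(- \frac{1}{3}\right)\right) - 5\right) - 61} = \frac{1}{\left(\left(-48 - \frac{i}{3}\right) - 5\right) - 61} = \frac{1}{\left(-53 - \frac{i}{3}\right) - 61} = \frac{1}{-114 - \frac{i}{3}} = \frac{9 \left(-114 + \frac{i}{3}\right)}{116965}$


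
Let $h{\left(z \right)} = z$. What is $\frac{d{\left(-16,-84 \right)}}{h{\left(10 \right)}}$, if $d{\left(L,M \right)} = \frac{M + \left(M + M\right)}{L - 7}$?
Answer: $\frac{126}{115} \approx 1.0957$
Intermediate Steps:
$d{\left(L,M \right)} = \frac{3 M}{-7 + L}$ ($d{\left(L,M \right)} = \frac{M + 2 M}{-7 + L} = \frac{3 M}{-7 + L}$)
$\frac{d{\left(-16,-84 \right)}}{h{\left(10 \right)}} = \frac{3 \left(-84\right) \frac{1}{-7 - 16}}{10} = 3 \left(-84\right) \frac{1}{-23} \cdot \frac{1}{10} = 3 \left(-84\right) \left(- \frac{1}{23}\right) \frac{1}{10} = \frac{252}{23} \cdot \frac{1}{10} = \frac{126}{115}$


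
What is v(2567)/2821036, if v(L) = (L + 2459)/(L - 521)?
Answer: 2513/2885919828 ≈ 8.7078e-7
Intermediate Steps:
v(L) = (2459 + L)/(-521 + L)
v(2567)/2821036 = ((2459 + 2567)/(-521 + 2567))/2821036 = (5026/2046)*(1/2821036) = ((1/2046)*5026)*(1/2821036) = (2513/1023)*(1/2821036) = 2513/2885919828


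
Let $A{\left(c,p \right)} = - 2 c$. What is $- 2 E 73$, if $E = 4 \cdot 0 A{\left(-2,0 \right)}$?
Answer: $0$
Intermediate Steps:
$E = 0$ ($E = 4 \cdot 0 \left(\left(-2\right) \left(-2\right)\right) = 0 \cdot 4 = 0$)
$- 2 E 73 = - 2 \cdot 0 \cdot 73 = - 0 \cdot 73 = \left(-1\right) 0 = 0$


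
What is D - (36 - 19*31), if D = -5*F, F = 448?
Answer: -1687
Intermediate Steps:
D = -2240 (D = -5*448 = -2240)
D - (36 - 19*31) = -2240 - (36 - 19*31) = -2240 - (36 - 589) = -2240 - 1*(-553) = -2240 + 553 = -1687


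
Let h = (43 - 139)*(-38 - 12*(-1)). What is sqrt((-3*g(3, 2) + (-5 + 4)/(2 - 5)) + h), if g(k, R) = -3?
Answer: 2*sqrt(5637)/3 ≈ 50.053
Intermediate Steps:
h = 2496 (h = -96*(-38 + 12) = -96*(-26) = 2496)
sqrt((-3*g(3, 2) + (-5 + 4)/(2 - 5)) + h) = sqrt((-3*(-3) + (-5 + 4)/(2 - 5)) + 2496) = sqrt((9 - 1/(-3)) + 2496) = sqrt((9 - 1*(-1/3)) + 2496) = sqrt((9 + 1/3) + 2496) = sqrt(28/3 + 2496) = sqrt(7516/3) = 2*sqrt(5637)/3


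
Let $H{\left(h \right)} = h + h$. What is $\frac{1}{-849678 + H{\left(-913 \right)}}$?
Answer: $- \frac{1}{851504} \approx -1.1744 \cdot 10^{-6}$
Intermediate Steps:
$H{\left(h \right)} = 2 h$
$\frac{1}{-849678 + H{\left(-913 \right)}} = \frac{1}{-849678 + 2 \left(-913\right)} = \frac{1}{-849678 - 1826} = \frac{1}{-851504} = - \frac{1}{851504}$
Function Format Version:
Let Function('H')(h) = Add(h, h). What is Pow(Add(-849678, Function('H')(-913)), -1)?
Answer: Rational(-1, 851504) ≈ -1.1744e-6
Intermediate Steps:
Function('H')(h) = Mul(2, h)
Pow(Add(-849678, Function('H')(-913)), -1) = Pow(Add(-849678, Mul(2, -913)), -1) = Pow(Add(-849678, -1826), -1) = Pow(-851504, -1) = Rational(-1, 851504)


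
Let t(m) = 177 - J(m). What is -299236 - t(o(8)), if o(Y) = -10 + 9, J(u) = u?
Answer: -299414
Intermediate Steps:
o(Y) = -1
t(m) = 177 - m
-299236 - t(o(8)) = -299236 - (177 - 1*(-1)) = -299236 - (177 + 1) = -299236 - 1*178 = -299236 - 178 = -299414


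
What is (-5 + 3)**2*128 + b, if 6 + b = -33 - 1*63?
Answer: 410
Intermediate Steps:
b = -102 (b = -6 + (-33 - 1*63) = -6 + (-33 - 63) = -6 - 96 = -102)
(-5 + 3)**2*128 + b = (-5 + 3)**2*128 - 102 = (-2)**2*128 - 102 = 4*128 - 102 = 512 - 102 = 410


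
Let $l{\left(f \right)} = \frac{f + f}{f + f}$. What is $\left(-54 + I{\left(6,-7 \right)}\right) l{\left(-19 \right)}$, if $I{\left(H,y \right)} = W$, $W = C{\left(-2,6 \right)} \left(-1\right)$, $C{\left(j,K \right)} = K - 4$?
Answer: $-56$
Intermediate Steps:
$C{\left(j,K \right)} = -4 + K$
$W = -2$ ($W = \left(-4 + 6\right) \left(-1\right) = 2 \left(-1\right) = -2$)
$I{\left(H,y \right)} = -2$
$l{\left(f \right)} = 1$ ($l{\left(f \right)} = \frac{2 f}{2 f} = 2 f \frac{1}{2 f} = 1$)
$\left(-54 + I{\left(6,-7 \right)}\right) l{\left(-19 \right)} = \left(-54 - 2\right) 1 = \left(-56\right) 1 = -56$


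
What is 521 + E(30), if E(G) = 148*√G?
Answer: 521 + 148*√30 ≈ 1331.6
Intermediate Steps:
521 + E(30) = 521 + 148*√30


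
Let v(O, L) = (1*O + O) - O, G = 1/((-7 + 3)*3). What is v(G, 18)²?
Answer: 1/144 ≈ 0.0069444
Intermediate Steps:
G = -1/12 (G = (⅓)/(-4) = -¼*⅓ = -1/12 ≈ -0.083333)
v(O, L) = O (v(O, L) = (O + O) - O = 2*O - O = O)
v(G, 18)² = (-1/12)² = 1/144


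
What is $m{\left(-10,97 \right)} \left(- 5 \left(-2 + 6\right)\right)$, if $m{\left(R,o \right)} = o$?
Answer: $-1940$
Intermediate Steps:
$m{\left(-10,97 \right)} \left(- 5 \left(-2 + 6\right)\right) = 97 \left(- 5 \left(-2 + 6\right)\right) = 97 \left(\left(-5\right) 4\right) = 97 \left(-20\right) = -1940$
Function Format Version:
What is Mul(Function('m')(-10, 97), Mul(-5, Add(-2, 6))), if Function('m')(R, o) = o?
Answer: -1940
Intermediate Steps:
Mul(Function('m')(-10, 97), Mul(-5, Add(-2, 6))) = Mul(97, Mul(-5, Add(-2, 6))) = Mul(97, Mul(-5, 4)) = Mul(97, -20) = -1940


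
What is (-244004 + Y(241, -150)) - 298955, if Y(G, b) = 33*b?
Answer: -547909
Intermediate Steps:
(-244004 + Y(241, -150)) - 298955 = (-244004 + 33*(-150)) - 298955 = (-244004 - 4950) - 298955 = -248954 - 298955 = -547909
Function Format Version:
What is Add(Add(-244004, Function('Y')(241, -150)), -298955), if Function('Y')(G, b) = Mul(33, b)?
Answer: -547909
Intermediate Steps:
Add(Add(-244004, Function('Y')(241, -150)), -298955) = Add(Add(-244004, Mul(33, -150)), -298955) = Add(Add(-244004, -4950), -298955) = Add(-248954, -298955) = -547909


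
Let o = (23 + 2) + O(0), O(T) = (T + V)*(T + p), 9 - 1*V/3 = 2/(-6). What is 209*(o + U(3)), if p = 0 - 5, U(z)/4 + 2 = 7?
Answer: -19855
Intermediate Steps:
U(z) = 20 (U(z) = -8 + 4*7 = -8 + 28 = 20)
p = -5
V = 28 (V = 27 - 6/(-6) = 27 - 6*(-1)/6 = 27 - 3*(-⅓) = 27 + 1 = 28)
O(T) = (-5 + T)*(28 + T) (O(T) = (T + 28)*(T - 5) = (28 + T)*(-5 + T) = (-5 + T)*(28 + T))
o = -115 (o = (23 + 2) + (-140 + 0² + 23*0) = 25 + (-140 + 0 + 0) = 25 - 140 = -115)
209*(o + U(3)) = 209*(-115 + 20) = 209*(-95) = -19855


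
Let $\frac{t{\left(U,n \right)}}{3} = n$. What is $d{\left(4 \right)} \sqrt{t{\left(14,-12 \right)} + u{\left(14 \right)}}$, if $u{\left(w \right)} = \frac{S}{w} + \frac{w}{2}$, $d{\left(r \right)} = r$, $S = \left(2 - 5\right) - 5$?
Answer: $\frac{12 i \sqrt{161}}{7} \approx 21.752 i$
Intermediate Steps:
$t{\left(U,n \right)} = 3 n$
$S = -8$ ($S = -3 - 5 = -8$)
$u{\left(w \right)} = \frac{w}{2} - \frac{8}{w}$ ($u{\left(w \right)} = - \frac{8}{w} + \frac{w}{2} = \frac{w}{2} - \frac{8}{w}$)
$d{\left(4 \right)} \sqrt{t{\left(14,-12 \right)} + u{\left(14 \right)}} = 4 \sqrt{3 \left(-12\right) + \left(\frac{1}{2} \cdot 14 - \frac{8}{14}\right)} = 4 \sqrt{-36 + \left(7 - \frac{4}{7}\right)} = 4 \sqrt{-36 + \frac{45}{7}} = 4 \sqrt{- \frac{207}{7}} = 4 \frac{3 i \sqrt{161}}{7} = \frac{12 i \sqrt{161}}{7}$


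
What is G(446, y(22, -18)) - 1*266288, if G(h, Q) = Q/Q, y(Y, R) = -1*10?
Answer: -266287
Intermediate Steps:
y(Y, R) = -10
G(h, Q) = 1
G(446, y(22, -18)) - 1*266288 = 1 - 1*266288 = 1 - 266288 = -266287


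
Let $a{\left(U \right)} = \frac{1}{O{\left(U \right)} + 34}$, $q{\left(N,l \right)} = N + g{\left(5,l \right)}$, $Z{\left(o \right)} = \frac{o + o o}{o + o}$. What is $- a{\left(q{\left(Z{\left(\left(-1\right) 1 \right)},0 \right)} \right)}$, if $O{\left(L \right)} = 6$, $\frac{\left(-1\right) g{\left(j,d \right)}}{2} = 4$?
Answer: $- \frac{1}{40} \approx -0.025$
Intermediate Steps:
$g{\left(j,d \right)} = -8$ ($g{\left(j,d \right)} = \left(-2\right) 4 = -8$)
$Z{\left(o \right)} = \frac{o + o^{2}}{2 o}$
$q{\left(N,l \right)} = -8 + N$ ($q{\left(N,l \right)} = N - 8 = -8 + N$)
$a{\left(U \right)} = \frac{1}{40}$ ($a{\left(U \right)} = \frac{1}{6 + 34} = \frac{1}{40}$)
$- a{\left(q{\left(Z{\left(\left(-1\right) 1 \right)},0 \right)} \right)} = \left(-1\right) \frac{1}{40} = - \frac{1}{40}$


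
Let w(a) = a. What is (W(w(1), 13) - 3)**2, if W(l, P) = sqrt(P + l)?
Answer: (3 - sqrt(14))**2 ≈ 0.55006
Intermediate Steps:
(W(w(1), 13) - 3)**2 = (sqrt(13 + 1) - 3)**2 = (sqrt(14) - 3)**2 = (-3 + sqrt(14))**2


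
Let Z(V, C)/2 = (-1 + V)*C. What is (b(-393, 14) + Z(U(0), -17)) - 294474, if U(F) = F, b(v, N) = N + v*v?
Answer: -139977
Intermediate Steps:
b(v, N) = N + v**2
Z(V, C) = 2*C*(-1 + V) (Z(V, C) = 2*((-1 + V)*C) = 2*(C*(-1 + V)) = 2*C*(-1 + V))
(b(-393, 14) + Z(U(0), -17)) - 294474 = ((14 + (-393)**2) + 2*(-17)*(-1 + 0)) - 294474 = ((14 + 154449) + 2*(-17)*(-1)) - 294474 = (154463 + 34) - 294474 = 154497 - 294474 = -139977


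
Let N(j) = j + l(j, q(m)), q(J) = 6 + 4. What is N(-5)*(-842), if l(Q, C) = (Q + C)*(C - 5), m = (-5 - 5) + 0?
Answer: -16840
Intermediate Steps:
m = -10 (m = -10 + 0 = -10)
q(J) = 10
l(Q, C) = (-5 + C)*(C + Q) (l(Q, C) = (C + Q)*(-5 + C) = (-5 + C)*(C + Q))
N(j) = 50 + 6*j (N(j) = j + (10² - 5*10 - 5*j + 10*j) = j + (100 - 50 - 5*j + 10*j) = j + (50 + 5*j) = 50 + 6*j)
N(-5)*(-842) = (50 + 6*(-5))*(-842) = (50 - 30)*(-842) = 20*(-842) = -16840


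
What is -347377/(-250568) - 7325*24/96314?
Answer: -5296293011/12066603176 ≈ -0.43892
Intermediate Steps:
-347377/(-250568) - 7325*24/96314 = -347377*(-1/250568) - 175800*1/96314 = 347377/250568 - 87900/48157 = -5296293011/12066603176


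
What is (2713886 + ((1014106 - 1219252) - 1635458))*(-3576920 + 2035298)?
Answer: -1346270743404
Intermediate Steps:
(2713886 + ((1014106 - 1219252) - 1635458))*(-3576920 + 2035298) = (2713886 + (-205146 - 1635458))*(-1541622) = (2713886 - 1840604)*(-1541622) = 873282*(-1541622) = -1346270743404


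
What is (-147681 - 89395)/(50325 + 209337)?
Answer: -118538/129831 ≈ -0.91302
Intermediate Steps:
(-147681 - 89395)/(50325 + 209337) = -237076/259662 = -237076*1/259662 = -118538/129831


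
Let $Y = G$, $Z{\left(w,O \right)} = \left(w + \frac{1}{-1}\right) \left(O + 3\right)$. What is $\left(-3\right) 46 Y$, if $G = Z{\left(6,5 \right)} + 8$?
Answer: $-6624$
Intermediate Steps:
$Z{\left(w,O \right)} = \left(-1 + w\right) \left(3 + O\right)$ ($Z{\left(w,O \right)} = \left(w - 1\right) \left(3 + O\right) = \left(-1 + w\right) \left(3 + O\right)$)
$G = 48$ ($G = \left(-3 - 5 + 3 \cdot 6 + 5 \cdot 6\right) + 8 = \left(-3 - 5 + 18 + 30\right) + 8 = 40 + 8 = 48$)
$Y = 48$
$\left(-3\right) 46 Y = \left(-3\right) 46 \cdot 48 = \left(-138\right) 48 = -6624$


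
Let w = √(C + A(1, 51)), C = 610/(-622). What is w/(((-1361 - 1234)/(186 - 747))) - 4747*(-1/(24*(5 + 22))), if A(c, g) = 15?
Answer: 4747/648 + 374*√338990/269015 ≈ 8.1351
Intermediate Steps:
C = -305/311 (C = 610*(-1/622) = -305/311 ≈ -0.98071)
w = 2*√338990/311 (w = √(-305/311 + 15) = √(4360/311) = 2*√338990/311 ≈ 3.7442)
w/(((-1361 - 1234)/(186 - 747))) - 4747*(-1/(24*(5 + 22))) = (2*√338990/311)/(((-1361 - 1234)/(186 - 747))) - 4747*(-1/(24*(5 + 22))) = (2*√338990/311)/((-2595/(-561))) - 4747/(27*(-24)) = (2*√338990/311)/((-2595*(-1/561))) - 4747/(-648) = (2*√338990/311)/(865/187) - 4747*(-1/648) = (2*√338990/311)*(187/865) + 4747/648 = 374*√338990/269015 + 4747/648 = 4747/648 + 374*√338990/269015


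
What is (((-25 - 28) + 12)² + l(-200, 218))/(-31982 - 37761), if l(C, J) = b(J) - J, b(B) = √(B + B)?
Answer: -1463/69743 - 2*√109/69743 ≈ -0.021276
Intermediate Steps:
b(B) = √2*√B (b(B) = √(2*B) = √2*√B)
l(C, J) = -J + √2*√J (l(C, J) = √2*√J - J = -J + √2*√J)
(((-25 - 28) + 12)² + l(-200, 218))/(-31982 - 37761) = (((-25 - 28) + 12)² + (-1*218 + √2*√218))/(-31982 - 37761) = ((-53 + 12)² + (-218 + 2*√109))/(-69743) = ((-41)² + (-218 + 2*√109))*(-1/69743) = (1681 + (-218 + 2*√109))*(-1/69743) = (1463 + 2*√109)*(-1/69743) = -1463/69743 - 2*√109/69743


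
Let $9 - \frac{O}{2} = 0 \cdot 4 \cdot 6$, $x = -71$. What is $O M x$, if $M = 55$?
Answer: $-70290$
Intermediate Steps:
$O = 18$ ($O = 18 - 2 \cdot 0 \cdot 4 \cdot 6 = 18 - 2 \cdot 0 \cdot 6 = 18 - 0 = 18 + 0 = 18$)
$O M x = 18 \cdot 55 \left(-71\right) = 990 \left(-71\right) = -70290$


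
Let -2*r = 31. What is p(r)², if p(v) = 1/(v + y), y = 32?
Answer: 4/1089 ≈ 0.0036731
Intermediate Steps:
r = -31/2 (r = -½*31 = -31/2 ≈ -15.500)
p(v) = 1/(32 + v) (p(v) = 1/(v + 32) = 1/(32 + v))
p(r)² = (1/(32 - 31/2))² = (1/(33/2))² = (2/33)² = 4/1089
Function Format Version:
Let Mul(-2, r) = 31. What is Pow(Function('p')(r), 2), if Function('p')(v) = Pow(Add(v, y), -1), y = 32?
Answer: Rational(4, 1089) ≈ 0.0036731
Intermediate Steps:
r = Rational(-31, 2) (r = Mul(Rational(-1, 2), 31) = Rational(-31, 2) ≈ -15.500)
Function('p')(v) = Pow(Add(32, v), -1) (Function('p')(v) = Pow(Add(v, 32), -1) = Pow(Add(32, v), -1))
Pow(Function('p')(r), 2) = Pow(Pow(Add(32, Rational(-31, 2)), -1), 2) = Pow(Pow(Rational(33, 2), -1), 2) = Pow(Rational(2, 33), 2) = Rational(4, 1089)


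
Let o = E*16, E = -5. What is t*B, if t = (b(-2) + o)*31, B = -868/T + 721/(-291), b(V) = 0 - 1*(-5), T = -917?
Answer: 45234425/12707 ≈ 3559.8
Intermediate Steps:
b(V) = 5 (b(V) = 0 + 5 = 5)
B = -58367/38121 (B = -868/(-917) + 721/(-291) = -868*(-1/917) + 721*(-1/291) = 124/131 - 721/291 = -58367/38121 ≈ -1.5311)
o = -80 (o = -5*16 = -80)
t = -2325 (t = (5 - 80)*31 = -75*31 = -2325)
t*B = -2325*(-58367/38121) = 45234425/12707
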